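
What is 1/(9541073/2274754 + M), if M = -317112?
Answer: -2274754/721342249375 ≈ -3.1535e-6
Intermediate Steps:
1/(9541073/2274754 + M) = 1/(9541073/2274754 - 317112) = 1/(-721342249375/2274754) = -2274754/721342249375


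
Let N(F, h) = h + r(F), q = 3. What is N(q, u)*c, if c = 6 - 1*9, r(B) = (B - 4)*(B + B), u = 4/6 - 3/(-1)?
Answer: 7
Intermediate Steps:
u = 11/3 (u = 4*(⅙) - 3*(-1) = ⅔ + 3 = 11/3 ≈ 3.6667)
r(B) = 2*B*(-4 + B) (r(B) = (-4 + B)*(2*B) = 2*B*(-4 + B))
N(F, h) = h + 2*F*(-4 + F)
c = -3 (c = 6 - 9 = -3)
N(q, u)*c = (11/3 + 2*3*(-4 + 3))*(-3) = (11/3 + 2*3*(-1))*(-3) = (11/3 - 6)*(-3) = -7/3*(-3) = 7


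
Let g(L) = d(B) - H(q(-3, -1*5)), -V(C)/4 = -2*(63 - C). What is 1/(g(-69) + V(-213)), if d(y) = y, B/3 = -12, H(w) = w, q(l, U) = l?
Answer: 1/2175 ≈ 0.00045977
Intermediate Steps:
B = -36 (B = 3*(-12) = -36)
V(C) = 504 - 8*C (V(C) = -(-8)*(63 - C) = -4*(-126 + 2*C) = 504 - 8*C)
g(L) = -33 (g(L) = -36 - 1*(-3) = -36 + 3 = -33)
1/(g(-69) + V(-213)) = 1/(-33 + (504 - 8*(-213))) = 1/(-33 + (504 + 1704)) = 1/(-33 + 2208) = 1/2175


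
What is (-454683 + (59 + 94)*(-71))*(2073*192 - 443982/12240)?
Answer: -62994475789013/340 ≈ -1.8528e+11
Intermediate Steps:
(-454683 + (59 + 94)*(-71))*(2073*192 - 443982/12240) = (-454683 + 153*(-71))*(398016 - 443982*1/12240) = (-454683 - 10863)*(398016 - 73997/2040) = -465546*811878643/2040 = -62994475789013/340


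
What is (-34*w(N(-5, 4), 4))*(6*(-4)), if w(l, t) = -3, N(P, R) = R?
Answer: -2448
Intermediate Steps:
(-34*w(N(-5, 4), 4))*(6*(-4)) = (-34*(-3))*(6*(-4)) = 102*(-24) = -2448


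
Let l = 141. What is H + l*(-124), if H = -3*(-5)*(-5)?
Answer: -17559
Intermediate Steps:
H = -75 (H = 15*(-5) = -75)
H + l*(-124) = -75 + 141*(-124) = -75 - 17484 = -17559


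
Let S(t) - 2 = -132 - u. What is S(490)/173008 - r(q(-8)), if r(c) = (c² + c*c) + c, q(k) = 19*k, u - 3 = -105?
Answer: -1992014119/43252 ≈ -46056.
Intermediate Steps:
u = -102 (u = 3 - 105 = -102)
S(t) = -28 (S(t) = 2 + (-132 - 1*(-102)) = 2 + (-132 + 102) = 2 - 30 = -28)
r(c) = c + 2*c² (r(c) = (c² + c²) + c = 2*c² + c = c + 2*c²)
S(490)/173008 - r(q(-8)) = -28/173008 - 19*(-8)*(1 + 2*(19*(-8))) = -28*1/173008 - (-152)*(1 + 2*(-152)) = -7/43252 - (-152)*(1 - 304) = -7/43252 - (-152)*(-303) = -7/43252 - 1*46056 = -7/43252 - 46056 = -1992014119/43252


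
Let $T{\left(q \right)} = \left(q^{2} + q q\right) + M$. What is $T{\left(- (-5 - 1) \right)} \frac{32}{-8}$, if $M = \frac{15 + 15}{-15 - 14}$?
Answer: $- \frac{8232}{29} \approx -283.86$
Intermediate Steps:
$M = - \frac{30}{29}$ ($M = \frac{30}{-29} = 30 \left(- \frac{1}{29}\right) = - \frac{30}{29} \approx -1.0345$)
$T{\left(q \right)} = - \frac{30}{29} + 2 q^{2}$ ($T{\left(q \right)} = \left(q^{2} + q q\right) - \frac{30}{29} = \left(q^{2} + q^{2}\right) - \frac{30}{29} = 2 q^{2} - \frac{30}{29} = - \frac{30}{29} + 2 q^{2}$)
$T{\left(- (-5 - 1) \right)} \frac{32}{-8} = \left(- \frac{30}{29} + 2 \left(- (-5 - 1)\right)^{2}\right) \frac{32}{-8} = \left(- \frac{30}{29} + 2 \left(\left(-1\right) \left(-6\right)\right)^{2}\right) 32 \left(- \frac{1}{8}\right) = \left(- \frac{30}{29} + 2 \cdot 6^{2}\right) \left(-4\right) = \left(- \frac{30}{29} + 2 \cdot 36\right) \left(-4\right) = \left(- \frac{30}{29} + 72\right) \left(-4\right) = \frac{2058}{29} \left(-4\right) = - \frac{8232}{29}$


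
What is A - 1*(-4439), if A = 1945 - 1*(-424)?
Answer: 6808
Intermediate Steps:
A = 2369 (A = 1945 + 424 = 2369)
A - 1*(-4439) = 2369 - 1*(-4439) = 2369 + 4439 = 6808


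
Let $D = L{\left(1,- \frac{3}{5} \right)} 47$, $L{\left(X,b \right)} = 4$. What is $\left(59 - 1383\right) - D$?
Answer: $-1512$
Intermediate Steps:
$D = 188$ ($D = 4 \cdot 47 = 188$)
$\left(59 - 1383\right) - D = \left(59 - 1383\right) - 188 = -1324 - 188 = -1512$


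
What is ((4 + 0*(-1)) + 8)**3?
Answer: 1728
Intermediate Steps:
((4 + 0*(-1)) + 8)**3 = ((4 + 0) + 8)**3 = (4 + 8)**3 = 12**3 = 1728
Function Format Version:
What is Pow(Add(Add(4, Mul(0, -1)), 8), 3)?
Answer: 1728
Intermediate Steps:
Pow(Add(Add(4, Mul(0, -1)), 8), 3) = Pow(Add(Add(4, 0), 8), 3) = Pow(Add(4, 8), 3) = Pow(12, 3) = 1728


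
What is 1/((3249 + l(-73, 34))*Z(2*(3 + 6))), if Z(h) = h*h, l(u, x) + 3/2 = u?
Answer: 1/1028538 ≈ 9.7225e-7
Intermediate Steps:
l(u, x) = -3/2 + u
Z(h) = h²
1/((3249 + l(-73, 34))*Z(2*(3 + 6))) = 1/((3249 + (-3/2 - 73))*((2*(3 + 6))²)) = 1/((3249 - 149/2)*((2*9)²)) = 1/((6349/2)*(18²)) = (2/6349)/324 = (2/6349)*(1/324) = 1/1028538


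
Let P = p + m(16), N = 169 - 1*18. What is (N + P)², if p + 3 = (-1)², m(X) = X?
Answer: 27225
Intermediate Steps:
N = 151 (N = 169 - 18 = 151)
p = -2 (p = -3 + (-1)² = -3 + 1 = -2)
P = 14 (P = -2 + 16 = 14)
(N + P)² = (151 + 14)² = 165² = 27225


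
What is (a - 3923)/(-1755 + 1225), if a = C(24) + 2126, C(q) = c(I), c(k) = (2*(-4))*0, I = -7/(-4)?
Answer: 1797/530 ≈ 3.3906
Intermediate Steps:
I = 7/4 (I = -7*(-¼) = 7/4 ≈ 1.7500)
c(k) = 0 (c(k) = -8*0 = 0)
C(q) = 0
a = 2126 (a = 0 + 2126 = 2126)
(a - 3923)/(-1755 + 1225) = (2126 - 3923)/(-1755 + 1225) = -1797/(-530) = -1797*(-1/530) = 1797/530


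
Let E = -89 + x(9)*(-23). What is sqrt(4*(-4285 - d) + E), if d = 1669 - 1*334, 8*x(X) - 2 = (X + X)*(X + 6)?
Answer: I*sqrt(23351) ≈ 152.81*I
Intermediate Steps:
x(X) = 1/4 + X*(6 + X)/4 (x(X) = 1/4 + ((X + X)*(X + 6))/8 = 1/4 + ((2*X)*(6 + X))/8 = 1/4 + (2*X*(6 + X))/8 = 1/4 + X*(6 + X)/4)
d = 1335 (d = 1669 - 334 = 1335)
E = -871 (E = -89 + (1/4 + (1/4)*9**2 + (3/2)*9)*(-23) = -89 + (1/4 + (1/4)*81 + 27/2)*(-23) = -89 + (1/4 + 81/4 + 27/2)*(-23) = -89 + 34*(-23) = -89 - 782 = -871)
sqrt(4*(-4285 - d) + E) = sqrt(4*(-4285 - 1*1335) - 871) = sqrt(4*(-4285 - 1335) - 871) = sqrt(4*(-5620) - 871) = sqrt(-22480 - 871) = sqrt(-23351) = I*sqrt(23351)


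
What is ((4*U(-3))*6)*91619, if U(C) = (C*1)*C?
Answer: 19789704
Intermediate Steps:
U(C) = C² (U(C) = C*C = C²)
((4*U(-3))*6)*91619 = ((4*(-3)²)*6)*91619 = ((4*9)*6)*91619 = (36*6)*91619 = 216*91619 = 19789704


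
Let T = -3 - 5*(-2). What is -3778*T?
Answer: -26446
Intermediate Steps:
T = 7 (T = -3 + 10 = 7)
-3778*T = -3778*7 = -26446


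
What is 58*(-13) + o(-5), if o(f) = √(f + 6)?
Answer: -753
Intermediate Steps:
o(f) = √(6 + f)
58*(-13) + o(-5) = 58*(-13) + √(6 - 5) = -754 + √1 = -754 + 1 = -753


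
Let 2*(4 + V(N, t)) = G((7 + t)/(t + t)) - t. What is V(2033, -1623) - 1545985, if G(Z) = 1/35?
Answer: -54081212/35 ≈ -1.5452e+6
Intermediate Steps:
G(Z) = 1/35
V(N, t) = -279/70 - t/2 (V(N, t) = -4 + (1/35 - t)/2 = -4 + (1/70 - t/2) = -279/70 - t/2)
V(2033, -1623) - 1545985 = (-279/70 - ½*(-1623)) - 1545985 = (-279/70 + 1623/2) - 1545985 = 28263/35 - 1545985 = -54081212/35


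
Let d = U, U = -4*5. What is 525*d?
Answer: -10500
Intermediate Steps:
U = -20
d = -20
525*d = 525*(-20) = -10500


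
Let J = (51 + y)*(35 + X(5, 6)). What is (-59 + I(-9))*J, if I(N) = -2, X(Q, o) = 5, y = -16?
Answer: -85400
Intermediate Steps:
J = 1400 (J = (51 - 16)*(35 + 5) = 35*40 = 1400)
(-59 + I(-9))*J = (-59 - 2)*1400 = -61*1400 = -85400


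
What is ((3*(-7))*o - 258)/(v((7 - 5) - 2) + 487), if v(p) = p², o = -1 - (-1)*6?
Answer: -363/487 ≈ -0.74538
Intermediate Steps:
o = 5 (o = -1 - 1*(-6) = -1 + 6 = 5)
((3*(-7))*o - 258)/(v((7 - 5) - 2) + 487) = ((3*(-7))*5 - 258)/(((7 - 5) - 2)² + 487) = (-21*5 - 258)/((2 - 2)² + 487) = (-105 - 258)/(0² + 487) = -363/(0 + 487) = -363/487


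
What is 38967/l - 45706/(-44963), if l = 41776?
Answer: 3661487077/1878374288 ≈ 1.9493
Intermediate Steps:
38967/l - 45706/(-44963) = 38967/41776 - 45706/(-44963) = 38967*(1/41776) - 45706*(-1/44963) = 38967/41776 + 45706/44963 = 3661487077/1878374288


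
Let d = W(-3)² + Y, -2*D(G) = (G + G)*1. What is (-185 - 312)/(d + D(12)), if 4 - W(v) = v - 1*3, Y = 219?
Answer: -497/307 ≈ -1.6189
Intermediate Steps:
W(v) = 7 - v (W(v) = 4 - (v - 1*3) = 4 - (v - 3) = 4 - (-3 + v) = 4 + (3 - v) = 7 - v)
D(G) = -G (D(G) = -(G + G)/2 = -2*G/2 = -G)
d = 319 (d = (7 - 1*(-3))² + 219 = (7 + 3)² + 219 = 10² + 219 = 100 + 219 = 319)
(-185 - 312)/(d + D(12)) = (-185 - 312)/(319 - 1*12) = -497/(319 - 12) = -497/307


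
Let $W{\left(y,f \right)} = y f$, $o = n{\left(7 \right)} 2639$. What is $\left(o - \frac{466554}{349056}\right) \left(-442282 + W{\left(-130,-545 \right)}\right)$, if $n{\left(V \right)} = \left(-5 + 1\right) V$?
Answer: $\frac{199589855790179}{7272} \approx 2.7446 \cdot 10^{10}$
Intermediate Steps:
$n{\left(V \right)} = - 4 V$
$o = -73892$ ($o = \left(-4\right) 7 \cdot 2639 = \left(-28\right) 2639 = -73892$)
$W{\left(y,f \right)} = f y$
$\left(o - \frac{466554}{349056}\right) \left(-442282 + W{\left(-130,-545 \right)}\right) = \left(-73892 - \frac{466554}{349056}\right) \left(-442282 - -70850\right) = \left(-73892 - \frac{77759}{58176}\right) \left(-442282 + 70850\right) = \left(-73892 - \frac{77759}{58176}\right) \left(-371432\right) = \left(- \frac{4298818751}{58176}\right) \left(-371432\right) = \frac{199589855790179}{7272}$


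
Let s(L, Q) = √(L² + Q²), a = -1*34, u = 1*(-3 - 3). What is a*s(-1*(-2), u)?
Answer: -68*√10 ≈ -215.03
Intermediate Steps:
u = -6 (u = 1*(-6) = -6)
a = -34
a*s(-1*(-2), u) = -34*√((-1*(-2))² + (-6)²) = -34*√(2² + 36) = -34*√(4 + 36) = -68*√10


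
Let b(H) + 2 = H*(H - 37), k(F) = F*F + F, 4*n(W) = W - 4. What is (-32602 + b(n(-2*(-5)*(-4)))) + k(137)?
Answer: -13170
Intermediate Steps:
n(W) = -1 + W/4 (n(W) = (W - 4)/4 = (-4 + W)/4 = -1 + W/4)
k(F) = F + F**2 (k(F) = F**2 + F = F + F**2)
b(H) = -2 + H*(-37 + H) (b(H) = -2 + H*(H - 37) = -2 + H*(-37 + H))
(-32602 + b(n(-2*(-5)*(-4)))) + k(137) = (-32602 + (-2 + (-1 + (-2*(-5)*(-4))/4)**2 - 37*(-1 + (-2*(-5)*(-4))/4))) + 137*(1 + 137) = (-32602 + (-2 + (-1 + (10*(-4))/4)**2 - 37*(-1 + (10*(-4))/4))) + 137*138 = (-32602 + (-2 + (-1 + (1/4)*(-40))**2 - 37*(-1 + (1/4)*(-40)))) + 18906 = (-32602 + (-2 + (-1 - 10)**2 - 37*(-1 - 10))) + 18906 = (-32602 + (-2 + (-11)**2 - 37*(-11))) + 18906 = (-32602 + (-2 + 121 + 407)) + 18906 = (-32602 + 526) + 18906 = -32076 + 18906 = -13170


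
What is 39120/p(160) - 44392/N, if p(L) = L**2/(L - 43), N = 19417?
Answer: 1096699381/6213440 ≈ 176.50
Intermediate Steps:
p(L) = L**2/(-43 + L)
39120/p(160) - 44392/N = 39120/((160**2/(-43 + 160))) - 44392/19417 = 39120/((25600/117)) - 44392*1/19417 = 39120/((25600*(1/117))) - 44392/19417 = 39120/(25600/117) - 44392/19417 = 39120*(117/25600) - 44392/19417 = 57213/320 - 44392/19417 = 1096699381/6213440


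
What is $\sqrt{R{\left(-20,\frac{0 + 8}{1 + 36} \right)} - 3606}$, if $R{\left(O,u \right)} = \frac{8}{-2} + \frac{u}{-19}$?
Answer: $\frac{3 i \sqrt{198233346}}{703} \approx 60.083 i$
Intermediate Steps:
$R{\left(O,u \right)} = -4 - \frac{u}{19}$ ($R{\left(O,u \right)} = 8 \left(- \frac{1}{2}\right) + u \left(- \frac{1}{19}\right) = -4 - \frac{u}{19}$)
$\sqrt{R{\left(-20,\frac{0 + 8}{1 + 36} \right)} - 3606} = \sqrt{\left(-4 - \frac{\left(0 + 8\right) \frac{1}{1 + 36}}{19}\right) - 3606} = \sqrt{\left(-4 - \frac{8 \cdot \frac{1}{37}}{19}\right) - 3606} = \sqrt{\left(-4 - \frac{8}{703}\right) - 3606} = \sqrt{- \frac{2820}{703} - 3606} = \sqrt{- \frac{2537838}{703}} = \frac{3 i \sqrt{198233346}}{703}$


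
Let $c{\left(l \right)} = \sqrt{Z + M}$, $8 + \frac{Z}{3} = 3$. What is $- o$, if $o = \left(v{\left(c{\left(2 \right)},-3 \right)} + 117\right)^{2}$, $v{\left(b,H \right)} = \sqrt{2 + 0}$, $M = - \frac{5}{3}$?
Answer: $- \left(117 + \sqrt{2}\right)^{2} \approx -14022.0$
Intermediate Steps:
$M = - \frac{5}{3}$ ($M = \left(-5\right) \frac{1}{3} = - \frac{5}{3} \approx -1.6667$)
$Z = -15$ ($Z = -24 + 3 \cdot 3 = -24 + 9 = -15$)
$c{\left(l \right)} = \frac{5 i \sqrt{6}}{3}$ ($c{\left(l \right)} = \sqrt{-15 - \frac{5}{3}} = \sqrt{- \frac{50}{3}} = \frac{5 i \sqrt{6}}{3}$)
$v{\left(b,H \right)} = \sqrt{2}$
$o = \left(117 + \sqrt{2}\right)^{2}$ ($o = \left(\sqrt{2} + 117\right)^{2} = \left(117 + \sqrt{2}\right)^{2} \approx 14022.0$)
$- o = - \left(117 + \sqrt{2}\right)^{2}$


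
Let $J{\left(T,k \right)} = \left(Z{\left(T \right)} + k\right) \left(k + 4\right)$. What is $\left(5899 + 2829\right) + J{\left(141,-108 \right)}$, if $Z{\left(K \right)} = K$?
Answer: $5296$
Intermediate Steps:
$J{\left(T,k \right)} = \left(4 + k\right) \left(T + k\right)$ ($J{\left(T,k \right)} = \left(T + k\right) \left(k + 4\right) = \left(T + k\right) \left(4 + k\right) = \left(4 + k\right) \left(T + k\right)$)
$\left(5899 + 2829\right) + J{\left(141,-108 \right)} = \left(5899 + 2829\right) + \left(\left(-108\right)^{2} + 4 \cdot 141 + 4 \left(-108\right) + 141 \left(-108\right)\right) = 8728 + \left(11664 + 564 - 432 - 15228\right) = 8728 - 3432 = 5296$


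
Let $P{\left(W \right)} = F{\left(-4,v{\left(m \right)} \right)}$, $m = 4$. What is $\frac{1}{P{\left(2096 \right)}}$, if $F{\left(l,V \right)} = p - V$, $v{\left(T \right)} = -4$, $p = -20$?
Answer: $- \frac{1}{16} \approx -0.0625$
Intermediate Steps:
$F{\left(l,V \right)} = -20 - V$
$P{\left(W \right)} = -16$ ($P{\left(W \right)} = -20 - -4 = -20 + 4 = -16$)
$\frac{1}{P{\left(2096 \right)}} = \frac{1}{-16} = - \frac{1}{16}$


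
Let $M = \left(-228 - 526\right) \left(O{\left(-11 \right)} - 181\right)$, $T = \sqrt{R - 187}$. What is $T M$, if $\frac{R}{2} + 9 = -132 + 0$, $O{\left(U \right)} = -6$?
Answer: $140998 i \sqrt{469} \approx 3.0535 \cdot 10^{6} i$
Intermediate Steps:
$R = -282$ ($R = -18 + 2 \left(-132 + 0\right) = -18 + 2 \left(-132\right) = -18 - 264 = -282$)
$T = i \sqrt{469}$ ($T = \sqrt{-282 - 187} = \sqrt{-469} = i \sqrt{469} \approx 21.656 i$)
$M = 140998$ ($M = \left(-228 - 526\right) \left(-6 - 181\right) = \left(-754\right) \left(-187\right) = 140998$)
$T M = i \sqrt{469} \cdot 140998 = 140998 i \sqrt{469}$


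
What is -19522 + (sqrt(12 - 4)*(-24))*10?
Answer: -19522 - 480*sqrt(2) ≈ -20201.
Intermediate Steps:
-19522 + (sqrt(12 - 4)*(-24))*10 = -19522 + (sqrt(8)*(-24))*10 = -19522 + ((2*sqrt(2))*(-24))*10 = -19522 - 48*sqrt(2)*10 = -19522 - 480*sqrt(2)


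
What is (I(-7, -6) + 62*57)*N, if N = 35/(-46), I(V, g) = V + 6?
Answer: -123655/46 ≈ -2688.2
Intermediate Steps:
I(V, g) = 6 + V
N = -35/46 (N = 35*(-1/46) = -35/46 ≈ -0.76087)
(I(-7, -6) + 62*57)*N = ((6 - 7) + 62*57)*(-35/46) = (-1 + 3534)*(-35/46) = 3533*(-35/46) = -123655/46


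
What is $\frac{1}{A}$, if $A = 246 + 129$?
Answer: $\frac{1}{375} \approx 0.0026667$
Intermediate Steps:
$A = 375$
$\frac{1}{A} = \frac{1}{375}$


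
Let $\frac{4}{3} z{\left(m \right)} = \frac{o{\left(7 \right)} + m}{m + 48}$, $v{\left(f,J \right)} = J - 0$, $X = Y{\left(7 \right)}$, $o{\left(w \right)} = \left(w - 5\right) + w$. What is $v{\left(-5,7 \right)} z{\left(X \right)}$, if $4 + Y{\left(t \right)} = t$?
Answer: $\frac{21}{17} \approx 1.2353$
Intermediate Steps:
$Y{\left(t \right)} = -4 + t$
$o{\left(w \right)} = -5 + 2 w$ ($o{\left(w \right)} = \left(-5 + w\right) + w = -5 + 2 w$)
$X = 3$ ($X = -4 + 7 = 3$)
$v{\left(f,J \right)} = J$ ($v{\left(f,J \right)} = J + 0 = J$)
$z{\left(m \right)} = \frac{3 \left(9 + m\right)}{4 \left(48 + m\right)}$ ($z{\left(m \right)} = \frac{3 \frac{\left(-5 + 2 \cdot 7\right) + m}{m + 48}}{4} = \frac{3 \frac{\left(-5 + 14\right) + m}{48 + m}}{4} = \frac{3 \frac{9 + m}{48 + m}}{4} = \frac{3 \left(9 + m\right)}{4 \left(48 + m\right)}$)
$v{\left(-5,7 \right)} z{\left(X \right)} = 7 \frac{3 \left(9 + 3\right)}{4 \left(48 + 3\right)} = 7 \cdot \frac{3}{4} \cdot \frac{1}{51} \cdot 12 = 7 \cdot \frac{3}{17} = \frac{21}{17}$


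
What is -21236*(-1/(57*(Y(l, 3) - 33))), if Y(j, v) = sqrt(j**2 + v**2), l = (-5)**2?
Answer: -233596/8645 - 21236*sqrt(634)/25935 ≈ -47.638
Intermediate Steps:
l = 25
-21236*(-1/(57*(Y(l, 3) - 33))) = -21236*(-1/(57*(sqrt(25**2 + 3**2) - 33))) = -21236*(-1/(57*(sqrt(625 + 9) - 33))) = -21236*(-1/(57*(sqrt(634) - 33))) = -21236*(-1/(57*(-33 + sqrt(634)))) = -21236/(1881 - 57*sqrt(634))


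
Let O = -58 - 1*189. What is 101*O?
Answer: -24947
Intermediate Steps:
O = -247 (O = -58 - 189 = -247)
101*O = 101*(-247) = -24947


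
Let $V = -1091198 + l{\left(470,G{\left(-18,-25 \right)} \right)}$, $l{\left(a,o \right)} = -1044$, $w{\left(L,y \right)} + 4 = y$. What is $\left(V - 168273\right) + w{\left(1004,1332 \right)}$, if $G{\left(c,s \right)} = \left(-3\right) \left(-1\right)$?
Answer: $-1259187$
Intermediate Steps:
$G{\left(c,s \right)} = 3$
$w{\left(L,y \right)} = -4 + y$
$V = -1092242$ ($V = -1091198 - 1044 = -1092242$)
$\left(V - 168273\right) + w{\left(1004,1332 \right)} = \left(-1092242 - 168273\right) + \left(-4 + 1332\right) = -1260515 + 1328 = -1259187$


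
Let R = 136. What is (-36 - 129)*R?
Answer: -22440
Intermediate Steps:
(-36 - 129)*R = (-36 - 129)*136 = -165*136 = -22440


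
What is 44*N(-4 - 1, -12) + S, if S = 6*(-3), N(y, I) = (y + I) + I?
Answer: -1294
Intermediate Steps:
N(y, I) = y + 2*I (N(y, I) = (I + y) + I = y + 2*I)
S = -18
44*N(-4 - 1, -12) + S = 44*((-4 - 1) + 2*(-12)) - 18 = 44*(-5 - 24) - 18 = 44*(-29) - 18 = -1276 - 18 = -1294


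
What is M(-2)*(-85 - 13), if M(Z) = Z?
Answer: 196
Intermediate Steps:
M(-2)*(-85 - 13) = -2*(-85 - 13) = -2*(-98) = 196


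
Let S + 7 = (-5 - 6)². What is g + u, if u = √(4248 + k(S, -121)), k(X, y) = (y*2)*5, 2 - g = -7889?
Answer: 7891 + 7*√62 ≈ 7946.1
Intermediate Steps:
g = 7891 (g = 2 - 1*(-7889) = 2 + 7889 = 7891)
S = 114 (S = -7 + (-5 - 6)² = -7 + (-11)² = -7 + 121 = 114)
k(X, y) = 10*y (k(X, y) = (2*y)*5 = 10*y)
u = 7*√62 (u = √(4248 + 10*(-121)) = √(4248 - 1210) = √3038 = 7*√62 ≈ 55.118)
g + u = 7891 + 7*√62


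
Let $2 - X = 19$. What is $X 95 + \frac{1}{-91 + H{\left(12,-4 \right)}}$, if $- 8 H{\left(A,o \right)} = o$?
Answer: $- \frac{292317}{181} \approx -1615.0$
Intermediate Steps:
$X = -17$ ($X = 2 - 19 = -17$)
$H{\left(A,o \right)} = - \frac{o}{8}$
$X 95 + \frac{1}{-91 + H{\left(12,-4 \right)}} = \left(-17\right) 95 + \frac{1}{-91 - - \frac{1}{2}} = -1615 + \frac{1}{-91 + \frac{1}{2}} = -1615 + \frac{1}{- \frac{181}{2}} = -1615 - \frac{2}{181} = - \frac{292317}{181}$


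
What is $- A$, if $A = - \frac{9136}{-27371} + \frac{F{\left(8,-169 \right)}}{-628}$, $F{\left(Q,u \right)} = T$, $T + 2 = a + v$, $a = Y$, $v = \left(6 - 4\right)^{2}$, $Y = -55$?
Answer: $- \frac{7188071}{17188988} \approx -0.41818$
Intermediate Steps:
$v = 4$ ($v = 2^{2} = 4$)
$a = -55$
$T = -53$ ($T = -2 + \left(-55 + 4\right) = -2 - 51 = -53$)
$F{\left(Q,u \right)} = -53$
$A = \frac{7188071}{17188988}$ ($A = - \frac{9136}{-27371} - \frac{53}{-628} = \left(-9136\right) \left(- \frac{1}{27371}\right) - - \frac{53}{628} = \frac{9136}{27371} + \frac{53}{628} = \frac{7188071}{17188988} \approx 0.41818$)
$- A = \left(-1\right) \frac{7188071}{17188988} = - \frac{7188071}{17188988}$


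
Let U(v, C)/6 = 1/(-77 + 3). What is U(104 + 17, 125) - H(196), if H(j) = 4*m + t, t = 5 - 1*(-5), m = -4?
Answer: 219/37 ≈ 5.9189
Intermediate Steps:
t = 10 (t = 5 + 5 = 10)
H(j) = -6 (H(j) = 4*(-4) + 10 = -16 + 10 = -6)
U(v, C) = -3/37 (U(v, C) = 6/(-77 + 3) = 6/(-74) = 6*(-1/74) = -3/37)
U(104 + 17, 125) - H(196) = -3/37 - 1*(-6) = -3/37 + 6 = 219/37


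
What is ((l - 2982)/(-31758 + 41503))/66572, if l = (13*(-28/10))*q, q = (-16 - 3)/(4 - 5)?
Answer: -4592/810930175 ≈ -5.6626e-6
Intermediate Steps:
q = 19 (q = -19/(-1) = -19*(-1) = 19)
l = -3458/5 (l = (13*(-28/10))*19 = (13*(-28*⅒))*19 = (13*(-14/5))*19 = -182/5*19 = -3458/5 ≈ -691.60)
((l - 2982)/(-31758 + 41503))/66572 = ((-3458/5 - 2982)/(-31758 + 41503))/66572 = -18368/5/9745*(1/66572) = -18368/5*1/9745*(1/66572) = -18368/48725*1/66572 = -4592/810930175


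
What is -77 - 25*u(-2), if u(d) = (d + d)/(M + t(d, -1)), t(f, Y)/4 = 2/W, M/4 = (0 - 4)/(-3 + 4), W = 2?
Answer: -256/3 ≈ -85.333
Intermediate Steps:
M = -16 (M = 4*((0 - 4)/(-3 + 4)) = 4*(-4/1) = 4*(-4*1) = 4*(-4) = -16)
t(f, Y) = 4 (t(f, Y) = 4*(2/2) = 4*(2*(1/2)) = 4*1 = 4)
u(d) = -d/6 (u(d) = (d + d)/(-16 + 4) = (2*d)/(-12) = (2*d)*(-1/12) = -d/6)
-77 - 25*u(-2) = -77 - (-25)*(-2)/6 = -77 - 25*1/3 = -77 - 25/3 = -256/3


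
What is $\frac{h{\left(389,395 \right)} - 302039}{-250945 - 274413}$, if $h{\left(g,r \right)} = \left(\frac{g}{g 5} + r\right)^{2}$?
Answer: $\frac{3646399}{13133950} \approx 0.27763$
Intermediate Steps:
$h{\left(g,r \right)} = \left(\frac{1}{5} + r\right)^{2}$ ($h{\left(g,r \right)} = \left(\frac{g}{5 g} + r\right)^{2} = \left(g \frac{1}{5 g} + r\right)^{2} = \left(\frac{1}{5} + r\right)^{2}$)
$\frac{h{\left(389,395 \right)} - 302039}{-250945 - 274413} = \frac{\frac{\left(1 + 5 \cdot 395\right)^{2}}{25} - 302039}{-250945 - 274413} = \frac{\frac{\left(1 + 1975\right)^{2}}{25} - 302039}{-250945 - 274413} = \frac{\frac{1976^{2}}{25} - 302039}{-525358} = \left(\frac{1}{25} \cdot 3904576 - 302039\right) \left(- \frac{1}{525358}\right) = \left(\frac{3904576}{25} - 302039\right) \left(- \frac{1}{525358}\right) = \left(- \frac{3646399}{25}\right) \left(- \frac{1}{525358}\right) = \frac{3646399}{13133950}$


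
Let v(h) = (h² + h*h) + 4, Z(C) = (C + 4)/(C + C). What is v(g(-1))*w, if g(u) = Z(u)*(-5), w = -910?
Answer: -106015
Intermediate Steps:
Z(C) = (4 + C)/(2*C) (Z(C) = (4 + C)/((2*C)) = (4 + C)*(1/(2*C)) = (4 + C)/(2*C))
g(u) = -5*(4 + u)/(2*u) (g(u) = ((4 + u)/(2*u))*(-5) = -5*(4 + u)/(2*u))
v(h) = 4 + 2*h² (v(h) = (h² + h²) + 4 = 2*h² + 4 = 4 + 2*h²)
v(g(-1))*w = (4 + 2*(-5/2 - 10/(-1))²)*(-910) = (4 + 2*(-5/2 - 10*(-1))²)*(-910) = (4 + 2*(-5/2 + 10)²)*(-910) = (4 + 2*(15/2)²)*(-910) = (4 + 2*(225/4))*(-910) = (4 + 225/2)*(-910) = (233/2)*(-910) = -106015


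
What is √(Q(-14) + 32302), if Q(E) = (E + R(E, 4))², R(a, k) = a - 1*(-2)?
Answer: √32978 ≈ 181.60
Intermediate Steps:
R(a, k) = 2 + a (R(a, k) = a + 2 = 2 + a)
Q(E) = (2 + 2*E)² (Q(E) = (E + (2 + E))² = (2 + 2*E)²)
√(Q(-14) + 32302) = √(4*(1 - 14)² + 32302) = √(4*(-13)² + 32302) = √(4*169 + 32302) = √(676 + 32302) = √32978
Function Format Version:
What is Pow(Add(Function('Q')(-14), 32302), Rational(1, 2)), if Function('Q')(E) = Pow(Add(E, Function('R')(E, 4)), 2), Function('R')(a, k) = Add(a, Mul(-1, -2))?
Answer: Pow(32978, Rational(1, 2)) ≈ 181.60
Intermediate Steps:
Function('R')(a, k) = Add(2, a) (Function('R')(a, k) = Add(a, 2) = Add(2, a))
Function('Q')(E) = Pow(Add(2, Mul(2, E)), 2) (Function('Q')(E) = Pow(Add(E, Add(2, E)), 2) = Pow(Add(2, Mul(2, E)), 2))
Pow(Add(Function('Q')(-14), 32302), Rational(1, 2)) = Pow(Add(Mul(4, Pow(Add(1, -14), 2)), 32302), Rational(1, 2)) = Pow(Add(Mul(4, Pow(-13, 2)), 32302), Rational(1, 2)) = Pow(Add(Mul(4, 169), 32302), Rational(1, 2)) = Pow(Add(676, 32302), Rational(1, 2)) = Pow(32978, Rational(1, 2))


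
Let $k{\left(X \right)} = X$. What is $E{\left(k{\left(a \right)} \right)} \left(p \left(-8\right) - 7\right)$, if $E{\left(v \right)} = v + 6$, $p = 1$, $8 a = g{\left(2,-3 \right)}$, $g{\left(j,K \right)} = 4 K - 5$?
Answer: $- \frac{465}{8} \approx -58.125$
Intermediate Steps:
$g{\left(j,K \right)} = -5 + 4 K$
$a = - \frac{17}{8}$ ($a = \frac{-5 + 4 \left(-3\right)}{8} = \frac{-5 - 12}{8} = \frac{1}{8} \left(-17\right) = - \frac{17}{8} \approx -2.125$)
$E{\left(v \right)} = 6 + v$
$E{\left(k{\left(a \right)} \right)} \left(p \left(-8\right) - 7\right) = \left(6 - \frac{17}{8}\right) \left(1 \left(-8\right) - 7\right) = \frac{31 \left(-8 - 7\right)}{8} = \frac{31}{8} \left(-15\right) = - \frac{465}{8}$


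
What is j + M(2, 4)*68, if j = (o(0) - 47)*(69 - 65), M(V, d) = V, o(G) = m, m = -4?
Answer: -68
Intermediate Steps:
o(G) = -4
j = -204 (j = (-4 - 47)*(69 - 65) = -51*4 = -204)
j + M(2, 4)*68 = -204 + 2*68 = -204 + 136 = -68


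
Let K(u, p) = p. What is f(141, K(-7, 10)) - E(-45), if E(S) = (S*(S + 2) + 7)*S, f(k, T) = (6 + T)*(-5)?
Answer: 87310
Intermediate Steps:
f(k, T) = -30 - 5*T
E(S) = S*(7 + S*(2 + S)) (E(S) = (S*(2 + S) + 7)*S = (7 + S*(2 + S))*S = S*(7 + S*(2 + S)))
f(141, K(-7, 10)) - E(-45) = (-30 - 5*10) - (-45)*(7 + (-45)² + 2*(-45)) = (-30 - 50) - (-45)*(7 + 2025 - 90) = -80 - (-45)*1942 = -80 - 1*(-87390) = -80 + 87390 = 87310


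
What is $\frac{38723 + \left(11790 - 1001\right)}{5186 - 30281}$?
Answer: $- \frac{16504}{8365} \approx -1.973$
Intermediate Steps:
$\frac{38723 + \left(11790 - 1001\right)}{5186 - 30281} = \frac{38723 + 10789}{-25095} = 49512 \left(- \frac{1}{25095}\right) = - \frac{16504}{8365}$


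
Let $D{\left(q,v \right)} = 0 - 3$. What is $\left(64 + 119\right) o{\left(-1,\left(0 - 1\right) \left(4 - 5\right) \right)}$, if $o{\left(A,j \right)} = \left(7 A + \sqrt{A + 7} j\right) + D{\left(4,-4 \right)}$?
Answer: $-1830 + 183 \sqrt{6} \approx -1381.7$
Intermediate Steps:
$D{\left(q,v \right)} = -3$ ($D{\left(q,v \right)} = 0 - 3 = -3$)
$o{\left(A,j \right)} = -3 + 7 A + j \sqrt{7 + A}$ ($o{\left(A,j \right)} = \left(7 A + \sqrt{A + 7} j\right) - 3 = \left(7 A + \sqrt{7 + A} j\right) - 3 = \left(7 A + j \sqrt{7 + A}\right) - 3 = -3 + 7 A + j \sqrt{7 + A}$)
$\left(64 + 119\right) o{\left(-1,\left(0 - 1\right) \left(4 - 5\right) \right)} = \left(64 + 119\right) \left(-3 + 7 \left(-1\right) + \left(0 - 1\right) \left(4 - 5\right) \sqrt{7 - 1}\right) = 183 \left(-3 - 7 + \left(-1\right) \left(-1\right) \sqrt{6}\right) = 183 \left(-3 - 7 + 1 \sqrt{6}\right) = 183 \left(-3 - 7 + \sqrt{6}\right) = 183 \left(-10 + \sqrt{6}\right) = -1830 + 183 \sqrt{6}$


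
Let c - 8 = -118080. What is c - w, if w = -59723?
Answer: -58349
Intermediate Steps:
c = -118072 (c = 8 - 118080 = -118072)
c - w = -118072 - 1*(-59723) = -118072 + 59723 = -58349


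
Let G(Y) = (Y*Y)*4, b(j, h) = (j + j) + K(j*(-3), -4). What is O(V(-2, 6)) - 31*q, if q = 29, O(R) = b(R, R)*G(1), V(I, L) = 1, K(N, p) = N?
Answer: -903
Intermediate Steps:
b(j, h) = -j (b(j, h) = (j + j) + j*(-3) = 2*j - 3*j = -j)
G(Y) = 4*Y**2 (G(Y) = Y**2*4 = 4*Y**2)
O(R) = -4*R (O(R) = (-R)*(4*1**2) = (-R)*(4*1) = -R*4 = -4*R)
O(V(-2, 6)) - 31*q = -4*1 - 31*29 = -4 - 899 = -903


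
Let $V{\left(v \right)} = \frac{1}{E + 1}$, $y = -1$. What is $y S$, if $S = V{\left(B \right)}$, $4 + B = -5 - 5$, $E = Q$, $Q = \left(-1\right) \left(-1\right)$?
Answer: $- \frac{1}{2} \approx -0.5$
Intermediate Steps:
$Q = 1$
$E = 1$
$B = -14$ ($B = -4 - 10 = -14$)
$V{\left(v \right)} = \frac{1}{2}$ ($V{\left(v \right)} = \frac{1}{1 + 1} = \frac{1}{2}$)
$S = \frac{1}{2} \approx 0.5$
$y S = \left(-1\right) \frac{1}{2} = - \frac{1}{2}$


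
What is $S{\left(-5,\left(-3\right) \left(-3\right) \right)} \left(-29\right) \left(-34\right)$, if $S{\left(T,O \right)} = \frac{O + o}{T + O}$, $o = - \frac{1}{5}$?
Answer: $\frac{10846}{5} \approx 2169.2$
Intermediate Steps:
$o = - \frac{1}{5}$ ($o = \left(-1\right) \frac{1}{5} = - \frac{1}{5} \approx -0.2$)
$S{\left(T,O \right)} = \frac{- \frac{1}{5} + O}{O + T}$ ($S{\left(T,O \right)} = \frac{O - \frac{1}{5}}{T + O} = \frac{- \frac{1}{5} + O}{O + T}$)
$S{\left(-5,\left(-3\right) \left(-3\right) \right)} \left(-29\right) \left(-34\right) = \frac{- \frac{1}{5} - -9}{\left(-3\right) \left(-3\right) - 5} \left(-29\right) \left(-34\right) = \frac{- \frac{1}{5} + 9}{9 - 5} \left(-29\right) \left(-34\right) = \frac{1}{4} \cdot \frac{44}{5} \left(-29\right) \left(-34\right) = \frac{11}{5} \left(-29\right) \left(-34\right) = \left(- \frac{319}{5}\right) \left(-34\right) = \frac{10846}{5}$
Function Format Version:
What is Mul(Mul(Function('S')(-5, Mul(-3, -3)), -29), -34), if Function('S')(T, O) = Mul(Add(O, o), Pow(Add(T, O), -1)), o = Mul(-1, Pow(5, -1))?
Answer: Rational(10846, 5) ≈ 2169.2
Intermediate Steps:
o = Rational(-1, 5) (o = Mul(-1, Rational(1, 5)) = Rational(-1, 5) ≈ -0.20000)
Function('S')(T, O) = Mul(Pow(Add(O, T), -1), Add(Rational(-1, 5), O)) (Function('S')(T, O) = Mul(Add(O, Rational(-1, 5)), Pow(Add(T, O), -1)) = Mul(Add(Rational(-1, 5), O), Pow(Add(O, T), -1)) = Mul(Pow(Add(O, T), -1), Add(Rational(-1, 5), O)))
Mul(Mul(Function('S')(-5, Mul(-3, -3)), -29), -34) = Mul(Mul(Mul(Pow(Add(Mul(-3, -3), -5), -1), Add(Rational(-1, 5), Mul(-3, -3))), -29), -34) = Mul(Mul(Mul(Pow(Add(9, -5), -1), Add(Rational(-1, 5), 9)), -29), -34) = Mul(Mul(Mul(Pow(4, -1), Rational(44, 5)), -29), -34) = Mul(Mul(Mul(Rational(1, 4), Rational(44, 5)), -29), -34) = Mul(Mul(Rational(11, 5), -29), -34) = Mul(Rational(-319, 5), -34) = Rational(10846, 5)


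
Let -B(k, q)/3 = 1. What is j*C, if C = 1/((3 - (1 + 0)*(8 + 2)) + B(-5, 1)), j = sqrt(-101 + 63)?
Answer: -I*sqrt(38)/10 ≈ -0.61644*I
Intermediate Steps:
j = I*sqrt(38) (j = sqrt(-38) = I*sqrt(38) ≈ 6.1644*I)
B(k, q) = -3 (B(k, q) = -3*1 = -3)
C = -1/10 (C = 1/((3 - (1 + 0)*(8 + 2)) - 3) = 1/((3 - 10) - 3) = 1/(-7 - 3) = 1/(-10) = -1/10 ≈ -0.10000)
j*C = (I*sqrt(38))*(-1/10) = -I*sqrt(38)/10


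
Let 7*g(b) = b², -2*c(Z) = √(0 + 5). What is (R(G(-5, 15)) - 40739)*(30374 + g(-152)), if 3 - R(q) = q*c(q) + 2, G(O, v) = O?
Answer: -9602842836/7 - 589305*√5/7 ≈ -1.3720e+9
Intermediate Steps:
c(Z) = -√5/2 (c(Z) = -√(0 + 5)/2 = -√5/2)
R(q) = 1 + q*√5/2 (R(q) = 3 - (q*(-√5/2) + 2) = 3 - (-q*√5/2 + 2) = 3 - (2 - q*√5/2) = 3 + (-2 + q*√5/2) = 1 + q*√5/2)
g(b) = b²/7
(R(G(-5, 15)) - 40739)*(30374 + g(-152)) = ((1 + (½)*(-5)*√5) - 40739)*(30374 + (⅐)*(-152)²) = ((1 - 5*√5/2) - 40739)*(30374 + (⅐)*23104) = (-40738 - 5*√5/2)*(30374 + 23104/7) = (-40738 - 5*√5/2)*(235722/7) = -9602842836/7 - 589305*√5/7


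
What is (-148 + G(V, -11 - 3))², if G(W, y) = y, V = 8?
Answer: 26244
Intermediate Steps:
(-148 + G(V, -11 - 3))² = (-148 + (-11 - 3))² = (-148 - 14)² = (-162)² = 26244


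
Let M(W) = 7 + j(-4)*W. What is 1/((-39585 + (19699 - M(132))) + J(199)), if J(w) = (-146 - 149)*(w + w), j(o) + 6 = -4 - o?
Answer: -1/136511 ≈ -7.3254e-6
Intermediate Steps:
j(o) = -10 - o (j(o) = -6 + (-4 - o) = -10 - o)
M(W) = 7 - 6*W (M(W) = 7 + (-10 - 1*(-4))*W = 7 + (-10 + 4)*W = 7 - 6*W)
J(w) = -590*w
1/((-39585 + (19699 - M(132))) + J(199)) = 1/((-39585 + (19699 - (7 - 6*132))) - 590*199) = 1/((-39585 + (19699 - (7 - 792))) - 117410) = 1/((-39585 + (19699 - 1*(-785))) - 117410) = 1/((-39585 + (19699 + 785)) - 117410) = 1/((-39585 + 20484) - 117410) = 1/(-19101 - 117410) = 1/(-136511) = -1/136511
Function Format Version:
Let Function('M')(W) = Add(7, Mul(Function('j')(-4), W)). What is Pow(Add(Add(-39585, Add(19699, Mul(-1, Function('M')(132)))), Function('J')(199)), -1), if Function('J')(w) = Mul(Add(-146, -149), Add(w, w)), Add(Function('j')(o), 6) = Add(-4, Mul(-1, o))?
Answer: Rational(-1, 136511) ≈ -7.3254e-6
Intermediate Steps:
Function('j')(o) = Add(-10, Mul(-1, o)) (Function('j')(o) = Add(-6, Add(-4, Mul(-1, o))) = Add(-10, Mul(-1, o)))
Function('M')(W) = Add(7, Mul(-6, W)) (Function('M')(W) = Add(7, Mul(Add(-10, Mul(-1, -4)), W)) = Add(7, Mul(Add(-10, 4), W)) = Add(7, Mul(-6, W)))
Function('J')(w) = Mul(-590, w) (Function('J')(w) = Mul(-295, Mul(2, w)) = Mul(-590, w))
Pow(Add(Add(-39585, Add(19699, Mul(-1, Function('M')(132)))), Function('J')(199)), -1) = Pow(Add(Add(-39585, Add(19699, Mul(-1, Add(7, Mul(-6, 132))))), Mul(-590, 199)), -1) = Pow(Add(Add(-39585, Add(19699, Mul(-1, Add(7, -792)))), -117410), -1) = Pow(Add(Add(-39585, Add(19699, Mul(-1, -785))), -117410), -1) = Pow(Add(Add(-39585, Add(19699, 785)), -117410), -1) = Pow(Add(Add(-39585, 20484), -117410), -1) = Pow(Add(-19101, -117410), -1) = Pow(-136511, -1) = Rational(-1, 136511)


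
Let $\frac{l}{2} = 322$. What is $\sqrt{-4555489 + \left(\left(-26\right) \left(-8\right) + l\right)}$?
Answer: $i \sqrt{4554637} \approx 2134.2 i$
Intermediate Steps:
$l = 644$ ($l = 2 \cdot 322 = 644$)
$\sqrt{-4555489 + \left(\left(-26\right) \left(-8\right) + l\right)} = \sqrt{-4555489 + \left(\left(-26\right) \left(-8\right) + 644\right)} = \sqrt{-4555489 + \left(208 + 644\right)} = \sqrt{-4555489 + 852} = \sqrt{-4554637} = i \sqrt{4554637}$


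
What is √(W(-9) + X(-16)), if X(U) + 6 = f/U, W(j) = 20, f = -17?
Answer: √241/4 ≈ 3.8810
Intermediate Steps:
X(U) = -6 - 17/U
√(W(-9) + X(-16)) = √(20 + (-6 - 17/(-16))) = √(20 + (-6 - 17*(-1/16))) = √(20 + (-6 + 17/16)) = √(20 - 79/16) = √(241/16) = √241/4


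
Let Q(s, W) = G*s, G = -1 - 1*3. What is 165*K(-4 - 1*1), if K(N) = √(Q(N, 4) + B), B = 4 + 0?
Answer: 330*√6 ≈ 808.33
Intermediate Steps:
G = -4 (G = -1 - 3 = -4)
B = 4
Q(s, W) = -4*s
K(N) = √(4 - 4*N) (K(N) = √(-4*N + 4) = √(4 - 4*N))
165*K(-4 - 1*1) = 165*(2*√(1 - (-4 - 1*1))) = 165*(2*√(1 - (-4 - 1))) = 165*(2*√(1 - 1*(-5))) = 165*(2*√(1 + 5)) = 165*(2*√6) = 330*√6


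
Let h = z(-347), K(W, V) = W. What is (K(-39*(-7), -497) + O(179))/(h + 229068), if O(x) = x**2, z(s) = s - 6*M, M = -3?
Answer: 32314/228739 ≈ 0.14127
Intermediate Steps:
z(s) = 18 + s (z(s) = s - 6*(-3) = s + 18 = 18 + s)
h = -329 (h = 18 - 347 = -329)
(K(-39*(-7), -497) + O(179))/(h + 229068) = (-39*(-7) + 179**2)/(-329 + 229068) = (273 + 32041)/228739 = 32314*(1/228739) = 32314/228739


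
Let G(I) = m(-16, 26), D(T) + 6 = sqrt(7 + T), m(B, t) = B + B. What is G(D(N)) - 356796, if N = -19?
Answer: -356828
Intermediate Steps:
m(B, t) = 2*B
D(T) = -6 + sqrt(7 + T)
G(I) = -32 (G(I) = 2*(-16) = -32)
G(D(N)) - 356796 = -32 - 356796 = -356828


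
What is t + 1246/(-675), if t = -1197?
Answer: -809221/675 ≈ -1198.8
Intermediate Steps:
t + 1246/(-675) = -1197 + 1246/(-675) = -1197 + 1246*(-1/675) = -1197 - 1246/675 = -809221/675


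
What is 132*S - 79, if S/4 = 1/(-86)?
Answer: -3661/43 ≈ -85.140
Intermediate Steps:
S = -2/43 (S = 4/(-86) = 4*(-1/86) = -2/43 ≈ -0.046512)
132*S - 79 = 132*(-2/43) - 79 = -264/43 - 79 = -3661/43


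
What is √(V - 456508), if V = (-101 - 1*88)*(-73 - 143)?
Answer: 2*I*√103921 ≈ 644.74*I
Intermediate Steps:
V = 40824 (V = (-101 - 88)*(-216) = -189*(-216) = 40824)
√(V - 456508) = √(40824 - 456508) = √(-415684) = 2*I*√103921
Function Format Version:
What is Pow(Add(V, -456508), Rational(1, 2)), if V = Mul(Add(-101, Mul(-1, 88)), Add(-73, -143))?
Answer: Mul(2, I, Pow(103921, Rational(1, 2))) ≈ Mul(644.74, I)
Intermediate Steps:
V = 40824 (V = Mul(Add(-101, -88), -216) = Mul(-189, -216) = 40824)
Pow(Add(V, -456508), Rational(1, 2)) = Pow(Add(40824, -456508), Rational(1, 2)) = Pow(-415684, Rational(1, 2)) = Mul(2, I, Pow(103921, Rational(1, 2)))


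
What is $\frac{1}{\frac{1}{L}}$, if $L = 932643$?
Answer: $932643$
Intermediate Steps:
$\frac{1}{\frac{1}{L}} = \frac{1}{\frac{1}{932643}} = 932643$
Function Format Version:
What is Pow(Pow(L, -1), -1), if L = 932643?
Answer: 932643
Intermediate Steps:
Pow(Pow(L, -1), -1) = Pow(Pow(932643, -1), -1) = Pow(Rational(1, 932643), -1) = 932643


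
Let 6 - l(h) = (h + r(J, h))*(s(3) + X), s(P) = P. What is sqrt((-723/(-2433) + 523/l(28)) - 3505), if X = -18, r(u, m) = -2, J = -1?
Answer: I*sqrt(10037304275911)/53526 ≈ 59.189*I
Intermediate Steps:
l(h) = -24 + 15*h (l(h) = 6 - (h - 2)*(3 - 18) = 6 - (-2 + h)*(-15) = 6 - (30 - 15*h) = 6 + (-30 + 15*h) = -24 + 15*h)
sqrt((-723/(-2433) + 523/l(28)) - 3505) = sqrt((-723/(-2433) + 523/(-24 + 15*28)) - 3505) = sqrt((-723*(-1/2433) + 523/(-24 + 420)) - 3505) = sqrt((241/811 + 523/396) - 3505) = sqrt(519589/321156 - 3505) = sqrt(-1125132191/321156) = I*sqrt(10037304275911)/53526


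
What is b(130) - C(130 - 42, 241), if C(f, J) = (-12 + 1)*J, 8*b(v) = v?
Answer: 10669/4 ≈ 2667.3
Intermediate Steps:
b(v) = v/8
C(f, J) = -11*J
b(130) - C(130 - 42, 241) = (⅛)*130 - (-11)*241 = 65/4 - 1*(-2651) = 65/4 + 2651 = 10669/4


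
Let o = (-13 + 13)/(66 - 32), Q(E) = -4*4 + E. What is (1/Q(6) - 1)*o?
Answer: 0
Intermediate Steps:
Q(E) = -16 + E
o = 0 (o = 0/34 = 0*(1/34) = 0)
(1/Q(6) - 1)*o = (1/(-16 + 6) - 1)*0 = (1/(-10) - 1)*0 = (-⅒ - 1)*0 = -11/10*0 = 0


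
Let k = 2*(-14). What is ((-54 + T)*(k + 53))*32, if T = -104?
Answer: -126400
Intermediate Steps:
k = -28
((-54 + T)*(k + 53))*32 = ((-54 - 104)*(-28 + 53))*32 = -158*25*32 = -3950*32 = -126400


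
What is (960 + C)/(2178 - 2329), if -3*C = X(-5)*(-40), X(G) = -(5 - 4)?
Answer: -2840/453 ≈ -6.2693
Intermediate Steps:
X(G) = -1 (X(G) = -1*1 = -1)
C = -40/3 (C = -(-1)*(-40)/3 = -⅓*40 = -40/3 ≈ -13.333)
(960 + C)/(2178 - 2329) = (960 - 40/3)/(2178 - 2329) = (2840/3)/(-151) = (2840/3)*(-1/151) = -2840/453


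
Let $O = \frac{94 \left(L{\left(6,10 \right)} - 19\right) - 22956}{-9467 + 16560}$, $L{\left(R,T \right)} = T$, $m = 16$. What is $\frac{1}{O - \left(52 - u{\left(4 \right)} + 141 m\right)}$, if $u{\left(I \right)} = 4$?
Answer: $- \frac{7093}{16366074} \approx -0.0004334$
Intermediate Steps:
$O = - \frac{23802}{7093}$ ($O = \frac{94 \left(10 - 19\right) - 22956}{-9467 + 16560} = \frac{94 \left(-9\right) - 22956}{7093} = \left(-846 - 22956\right) \frac{1}{7093} = \left(-23802\right) \frac{1}{7093} = - \frac{23802}{7093} \approx -3.3557$)
$\frac{1}{O - \left(52 - u{\left(4 \right)} + 141 m\right)} = \frac{1}{- \frac{23802}{7093} + \left(\left(4 - 52\right) - 2256\right)} = \frac{1}{- \frac{23802}{7093} - 2304} = \frac{1}{- \frac{16366074}{7093}} = - \frac{7093}{16366074}$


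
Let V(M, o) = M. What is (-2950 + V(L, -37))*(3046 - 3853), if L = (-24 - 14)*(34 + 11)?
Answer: 3760620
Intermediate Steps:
L = -1710 (L = -38*45 = -1710)
(-2950 + V(L, -37))*(3046 - 3853) = (-2950 - 1710)*(3046 - 3853) = -4660*(-807) = 3760620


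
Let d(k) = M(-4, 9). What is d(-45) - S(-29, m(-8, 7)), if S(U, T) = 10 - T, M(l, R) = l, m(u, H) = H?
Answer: -7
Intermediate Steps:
d(k) = -4
d(-45) - S(-29, m(-8, 7)) = -4 - (10 - 1*7) = -4 - (10 - 7) = -4 - 1*3 = -4 - 3 = -7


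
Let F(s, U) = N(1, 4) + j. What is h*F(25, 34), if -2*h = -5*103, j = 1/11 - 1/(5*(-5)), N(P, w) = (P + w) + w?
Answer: 258633/110 ≈ 2351.2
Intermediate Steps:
N(P, w) = P + 2*w
j = 36/275 (j = 1*(1/11) - 1/(-25) = 1/11 - 1*(-1/25) = 1/11 + 1/25 = 36/275 ≈ 0.13091)
h = 515/2 (h = -(-5)*103/2 = -½*(-515) = 515/2 ≈ 257.50)
F(s, U) = 2511/275 (F(s, U) = (1 + 2*4) + 36/275 = (1 + 8) + 36/275 = 9 + 36/275 = 2511/275)
h*F(25, 34) = (515/2)*(2511/275) = 258633/110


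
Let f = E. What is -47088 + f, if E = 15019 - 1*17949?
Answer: -50018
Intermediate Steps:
E = -2930 (E = 15019 - 17949 = -2930)
f = -2930
-47088 + f = -47088 - 2930 = -50018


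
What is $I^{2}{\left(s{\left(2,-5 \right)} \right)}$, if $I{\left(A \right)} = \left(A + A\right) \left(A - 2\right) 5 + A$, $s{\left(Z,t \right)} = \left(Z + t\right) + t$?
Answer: $627264$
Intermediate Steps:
$s{\left(Z,t \right)} = Z + 2 t$
$I{\left(A \right)} = A + 10 A \left(-2 + A\right)$ ($I{\left(A \right)} = 2 A \left(-2 + A\right) 5 + A = 10 A \left(-2 + A\right) + A = A + 10 A \left(-2 + A\right)$)
$I^{2}{\left(s{\left(2,-5 \right)} \right)} = \left(\left(2 + 2 \left(-5\right)\right) \left(-19 + 10 \left(2 + 2 \left(-5\right)\right)\right)\right)^{2} = \left(\left(2 - 10\right) \left(-19 + 10 \left(2 - 10\right)\right)\right)^{2} = \left(- 8 \left(-19 + 10 \left(-8\right)\right)\right)^{2} = \left(- 8 \left(-19 - 80\right)\right)^{2} = \left(\left(-8\right) \left(-99\right)\right)^{2} = 792^{2} = 627264$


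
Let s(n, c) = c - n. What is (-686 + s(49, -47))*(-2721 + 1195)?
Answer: 1193332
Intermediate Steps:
(-686 + s(49, -47))*(-2721 + 1195) = (-686 + (-47 - 1*49))*(-2721 + 1195) = (-686 + (-47 - 49))*(-1526) = (-686 - 96)*(-1526) = -782*(-1526) = 1193332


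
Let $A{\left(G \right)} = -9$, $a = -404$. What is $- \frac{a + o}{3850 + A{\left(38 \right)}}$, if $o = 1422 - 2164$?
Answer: $\frac{1146}{3841} \approx 0.29836$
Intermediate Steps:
$o = -742$
$- \frac{a + o}{3850 + A{\left(38 \right)}} = - \frac{-404 - 742}{3850 - 9} = - \frac{-1146}{3841} = \left(-1\right) \left(- \frac{1146}{3841}\right) = \frac{1146}{3841}$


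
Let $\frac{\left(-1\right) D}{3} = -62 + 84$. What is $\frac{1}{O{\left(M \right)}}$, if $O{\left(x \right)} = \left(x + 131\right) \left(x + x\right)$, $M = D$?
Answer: $- \frac{1}{8580} \approx -0.00011655$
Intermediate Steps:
$D = -66$ ($D = - 3 \left(-62 + 84\right) = \left(-3\right) 22 = -66$)
$M = -66$
$O{\left(x \right)} = 2 x \left(131 + x\right)$ ($O{\left(x \right)} = \left(131 + x\right) 2 x = 2 x \left(131 + x\right)$)
$\frac{1}{O{\left(M \right)}} = \frac{1}{2 \left(-66\right) \left(131 - 66\right)} = \frac{1}{2 \left(-66\right) 65} = \frac{1}{-8580} = - \frac{1}{8580}$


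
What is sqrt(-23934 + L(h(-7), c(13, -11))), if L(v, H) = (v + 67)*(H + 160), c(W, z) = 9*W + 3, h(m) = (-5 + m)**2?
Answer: sqrt(35146) ≈ 187.47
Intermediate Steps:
c(W, z) = 3 + 9*W
L(v, H) = (67 + v)*(160 + H)
sqrt(-23934 + L(h(-7), c(13, -11))) = sqrt(-23934 + (10720 + 67*(3 + 9*13) + 160*(-5 - 7)**2 + (3 + 9*13)*(-5 - 7)**2)) = sqrt(-23934 + (10720 + 67*(3 + 117) + 160*(-12)**2 + (3 + 117)*(-12)**2)) = sqrt(-23934 + (10720 + 67*120 + 160*144 + 120*144)) = sqrt(-23934 + (10720 + 8040 + 23040 + 17280)) = sqrt(-23934 + 59080) = sqrt(35146)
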